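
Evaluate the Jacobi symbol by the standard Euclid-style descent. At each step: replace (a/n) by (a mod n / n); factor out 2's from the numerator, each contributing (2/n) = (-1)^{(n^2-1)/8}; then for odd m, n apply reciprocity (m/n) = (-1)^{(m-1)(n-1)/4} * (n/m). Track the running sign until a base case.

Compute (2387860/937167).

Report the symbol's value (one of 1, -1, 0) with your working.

-1

(2387860/937167) = (513526/937167)   [reduce mod 937167]
513526 = 2^1·256763; (2/937167) = +1 since 937167 mod 8 = 7, so (513526/937167) = (+1)^1·(256763/937167); sign now +1
reciprocity: (256763/937167) = -1·(937167/256763) since 256763 mod 4 = 3, 937167 mod 4 = 3; sign now -1
(937167/256763) = (166878/256763)   [reduce mod 256763]
166878 = 2^1·83439; (2/256763) = -1 since 256763 mod 8 = 3, so (166878/256763) = (-1)^1·(83439/256763); sign now +1
reciprocity: (83439/256763) = -1·(256763/83439) since 83439 mod 4 = 3, 256763 mod 4 = 3; sign now -1
(256763/83439) = (6446/83439)   [reduce mod 83439]
6446 = 2^1·3223; (2/83439) = +1 since 83439 mod 8 = 7, so (6446/83439) = (+1)^1·(3223/83439); sign now -1
reciprocity: (3223/83439) = -1·(83439/3223) since 3223 mod 4 = 3, 83439 mod 4 = 3; sign now +1
(83439/3223) = (2864/3223)   [reduce mod 3223]
2864 = 2^4·179; (2/3223) = +1 since 3223 mod 8 = 7, so (2864/3223) = (+1)^4·(179/3223); sign now +1
reciprocity: (179/3223) = -1·(3223/179) since 179 mod 4 = 3, 3223 mod 4 = 3; sign now -1
(3223/179) = (1/179)   [reduce mod 179]
(1/179) = 1; final value = sign = -1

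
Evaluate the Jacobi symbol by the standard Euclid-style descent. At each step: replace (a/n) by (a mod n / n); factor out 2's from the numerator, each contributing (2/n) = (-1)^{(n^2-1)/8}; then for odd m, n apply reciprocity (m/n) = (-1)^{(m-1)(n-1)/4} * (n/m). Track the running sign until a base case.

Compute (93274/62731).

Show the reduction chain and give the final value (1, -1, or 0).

-1

(93274/62731): 93274 mod 62731 = 30543, so (93274/62731) = (30543/62731)
flip (30543/62731) -> (62731/30543): both odd, 30543 mod 4 = 3, 62731 mod 4 = 3, so the flip contributes -1; sign now -1
(62731/30543): 62731 mod 30543 = 1645, so (62731/30543) = (1645/30543)
flip (1645/30543) -> (30543/1645): both odd, 1645 mod 4 = 1, 30543 mod 4 = 3, so the flip contributes +1; sign now -1
(30543/1645): 30543 mod 1645 = 933, so (30543/1645) = (933/1645)
flip (933/1645) -> (1645/933): both odd, 933 mod 4 = 1, 1645 mod 4 = 1, so the flip contributes +1; sign now -1
(1645/933): 1645 mod 933 = 712, so (1645/933) = (712/933)
factor out 2^3: 712 = 2^3·89; with 933 mod 8 = 5, (2/933) = -1; sign now +1; continue with (89/933)
flip (89/933) -> (933/89): both odd, 89 mod 4 = 1, 933 mod 4 = 1, so the flip contributes +1; sign now +1
(933/89): 933 mod 89 = 43, so (933/89) = (43/89)
flip (43/89) -> (89/43): both odd, 43 mod 4 = 3, 89 mod 4 = 1, so the flip contributes +1; sign now +1
(89/43): 89 mod 43 = 3, so (89/43) = (3/43)
flip (3/43) -> (43/3): both odd, 3 mod 4 = 3, 43 mod 4 = 3, so the flip contributes -1; sign now -1
(43/3): 43 mod 3 = 1, so (43/3) = (1/3)
reached (1/3) = 1, so the symbol is -1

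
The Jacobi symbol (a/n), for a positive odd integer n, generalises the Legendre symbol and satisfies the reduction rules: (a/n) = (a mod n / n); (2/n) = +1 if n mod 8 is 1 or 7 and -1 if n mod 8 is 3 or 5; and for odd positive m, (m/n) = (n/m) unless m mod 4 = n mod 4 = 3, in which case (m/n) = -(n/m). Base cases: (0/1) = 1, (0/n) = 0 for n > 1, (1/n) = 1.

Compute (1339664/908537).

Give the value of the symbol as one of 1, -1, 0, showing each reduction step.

1

(1339664/908537) = (431127/908537)   [reduce mod 908537]
reciprocity: (431127/908537) = +1·(908537/431127) since 431127 mod 4 = 3, 908537 mod 4 = 1; sign now +1
(908537/431127) = (46283/431127)   [reduce mod 431127]
reciprocity: (46283/431127) = -1·(431127/46283) since 46283 mod 4 = 3, 431127 mod 4 = 3; sign now -1
(431127/46283) = (14580/46283)   [reduce mod 46283]
14580 = 2^2·3645; (2/46283) = -1 since 46283 mod 8 = 3, so (14580/46283) = (-1)^2·(3645/46283); sign now -1
reciprocity: (3645/46283) = +1·(46283/3645) since 3645 mod 4 = 1, 46283 mod 4 = 3; sign now -1
(46283/3645) = (2543/3645)   [reduce mod 3645]
reciprocity: (2543/3645) = +1·(3645/2543) since 2543 mod 4 = 3, 3645 mod 4 = 1; sign now -1
(3645/2543) = (1102/2543)   [reduce mod 2543]
1102 = 2^1·551; (2/2543) = +1 since 2543 mod 8 = 7, so (1102/2543) = (+1)^1·(551/2543); sign now -1
reciprocity: (551/2543) = -1·(2543/551) since 551 mod 4 = 3, 2543 mod 4 = 3; sign now +1
(2543/551) = (339/551)   [reduce mod 551]
reciprocity: (339/551) = -1·(551/339) since 339 mod 4 = 3, 551 mod 4 = 3; sign now -1
(551/339) = (212/339)   [reduce mod 339]
212 = 2^2·53; (2/339) = -1 since 339 mod 8 = 3, so (212/339) = (-1)^2·(53/339); sign now -1
reciprocity: (53/339) = +1·(339/53) since 53 mod 4 = 1, 339 mod 4 = 3; sign now -1
(339/53) = (21/53)   [reduce mod 53]
reciprocity: (21/53) = +1·(53/21) since 21 mod 4 = 1, 53 mod 4 = 1; sign now -1
(53/21) = (11/21)   [reduce mod 21]
reciprocity: (11/21) = +1·(21/11) since 11 mod 4 = 3, 21 mod 4 = 1; sign now -1
(21/11) = (10/11)   [reduce mod 11]
10 = 2^1·5; (2/11) = -1 since 11 mod 8 = 3, so (10/11) = (-1)^1·(5/11); sign now +1
reciprocity: (5/11) = +1·(11/5) since 5 mod 4 = 1, 11 mod 4 = 3; sign now +1
(11/5) = (1/5)   [reduce mod 5]
(1/5) = 1; final value = sign = +1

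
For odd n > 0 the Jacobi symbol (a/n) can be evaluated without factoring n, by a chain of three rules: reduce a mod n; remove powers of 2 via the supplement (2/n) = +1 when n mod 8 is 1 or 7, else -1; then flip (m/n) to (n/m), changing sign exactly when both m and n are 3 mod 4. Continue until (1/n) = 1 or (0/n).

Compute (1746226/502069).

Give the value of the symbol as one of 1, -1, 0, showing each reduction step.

(1746226/502069): 1746226 mod 502069 = 240019, so (1746226/502069) = (240019/502069)
flip (240019/502069) -> (502069/240019): both odd, 240019 mod 4 = 3, 502069 mod 4 = 1, so the flip contributes +1; sign now +1
(502069/240019): 502069 mod 240019 = 22031, so (502069/240019) = (22031/240019)
flip (22031/240019) -> (240019/22031): both odd, 22031 mod 4 = 3, 240019 mod 4 = 3, so the flip contributes -1; sign now -1
(240019/22031): 240019 mod 22031 = 19709, so (240019/22031) = (19709/22031)
flip (19709/22031) -> (22031/19709): both odd, 19709 mod 4 = 1, 22031 mod 4 = 3, so the flip contributes +1; sign now -1
(22031/19709): 22031 mod 19709 = 2322, so (22031/19709) = (2322/19709)
factor out 2^1: 2322 = 2^1·1161; with 19709 mod 8 = 5, (2/19709) = -1; sign now +1; continue with (1161/19709)
flip (1161/19709) -> (19709/1161): both odd, 1161 mod 4 = 1, 19709 mod 4 = 1, so the flip contributes +1; sign now +1
(19709/1161): 19709 mod 1161 = 1133, so (19709/1161) = (1133/1161)
flip (1133/1161) -> (1161/1133): both odd, 1133 mod 4 = 1, 1161 mod 4 = 1, so the flip contributes +1; sign now +1
(1161/1133): 1161 mod 1133 = 28, so (1161/1133) = (28/1133)
factor out 2^2: 28 = 2^2·7; with 1133 mod 8 = 5, (2/1133) = -1; sign now +1; continue with (7/1133)
flip (7/1133) -> (1133/7): both odd, 7 mod 4 = 3, 1133 mod 4 = 1, so the flip contributes +1; sign now +1
(1133/7): 1133 mod 7 = 6, so (1133/7) = (6/7)
factor out 2^1: 6 = 2^1·3; with 7 mod 8 = 7, (2/7) = +1; sign now +1; continue with (3/7)
flip (3/7) -> (7/3): both odd, 3 mod 4 = 3, 7 mod 4 = 3, so the flip contributes -1; sign now -1
(7/3): 7 mod 3 = 1, so (7/3) = (1/3)
reached (1/3) = 1, so the symbol is -1

-1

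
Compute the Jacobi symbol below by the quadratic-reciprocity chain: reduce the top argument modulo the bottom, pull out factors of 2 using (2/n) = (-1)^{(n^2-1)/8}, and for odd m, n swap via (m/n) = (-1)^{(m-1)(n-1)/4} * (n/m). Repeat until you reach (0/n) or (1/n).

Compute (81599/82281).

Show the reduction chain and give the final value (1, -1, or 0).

1

reciprocity: (81599/82281) = +1·(82281/81599) since 81599 mod 4 = 3, 82281 mod 4 = 1; sign now +1
(82281/81599) = (682/81599)   [reduce mod 81599]
682 = 2^1·341; (2/81599) = +1 since 81599 mod 8 = 7, so (682/81599) = (+1)^1·(341/81599); sign now +1
reciprocity: (341/81599) = +1·(81599/341) since 341 mod 4 = 1, 81599 mod 4 = 3; sign now +1
(81599/341) = (100/341)   [reduce mod 341]
100 = 2^2·25; (2/341) = -1 since 341 mod 8 = 5, so (100/341) = (-1)^2·(25/341); sign now +1
reciprocity: (25/341) = +1·(341/25) since 25 mod 4 = 1, 341 mod 4 = 1; sign now +1
(341/25) = (16/25)   [reduce mod 25]
16 = 2^4·1; (2/25) = +1 since 25 mod 8 = 1, so (16/25) = (+1)^4·(1/25); sign now +1
(1/25) = 1; final value = sign = +1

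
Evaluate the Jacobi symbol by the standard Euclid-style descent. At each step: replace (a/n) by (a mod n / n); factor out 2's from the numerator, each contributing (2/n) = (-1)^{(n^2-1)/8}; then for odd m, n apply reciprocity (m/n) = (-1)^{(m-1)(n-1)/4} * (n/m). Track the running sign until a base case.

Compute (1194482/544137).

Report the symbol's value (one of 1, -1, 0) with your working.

(1194482/544137): 1194482 mod 544137 = 106208, so (1194482/544137) = (106208/544137)
factor out 2^5: 106208 = 2^5·3319; with 544137 mod 8 = 1, (2/544137) = +1; sign now +1; continue with (3319/544137)
flip (3319/544137) -> (544137/3319): both odd, 3319 mod 4 = 3, 544137 mod 4 = 1, so the flip contributes +1; sign now +1
(544137/3319): 544137 mod 3319 = 3140, so (544137/3319) = (3140/3319)
factor out 2^2: 3140 = 2^2·785; with 3319 mod 8 = 7, (2/3319) = +1; sign now +1; continue with (785/3319)
flip (785/3319) -> (3319/785): both odd, 785 mod 4 = 1, 3319 mod 4 = 3, so the flip contributes +1; sign now +1
(3319/785): 3319 mod 785 = 179, so (3319/785) = (179/785)
flip (179/785) -> (785/179): both odd, 179 mod 4 = 3, 785 mod 4 = 1, so the flip contributes +1; sign now +1
(785/179): 785 mod 179 = 69, so (785/179) = (69/179)
flip (69/179) -> (179/69): both odd, 69 mod 4 = 1, 179 mod 4 = 3, so the flip contributes +1; sign now +1
(179/69): 179 mod 69 = 41, so (179/69) = (41/69)
flip (41/69) -> (69/41): both odd, 41 mod 4 = 1, 69 mod 4 = 1, so the flip contributes +1; sign now +1
(69/41): 69 mod 41 = 28, so (69/41) = (28/41)
factor out 2^2: 28 = 2^2·7; with 41 mod 8 = 1, (2/41) = +1; sign now +1; continue with (7/41)
flip (7/41) -> (41/7): both odd, 7 mod 4 = 3, 41 mod 4 = 1, so the flip contributes +1; sign now +1
(41/7): 41 mod 7 = 6, so (41/7) = (6/7)
factor out 2^1: 6 = 2^1·3; with 7 mod 8 = 7, (2/7) = +1; sign now +1; continue with (3/7)
flip (3/7) -> (7/3): both odd, 3 mod 4 = 3, 7 mod 4 = 3, so the flip contributes -1; sign now -1
(7/3): 7 mod 3 = 1, so (7/3) = (1/3)
reached (1/3) = 1, so the symbol is -1

-1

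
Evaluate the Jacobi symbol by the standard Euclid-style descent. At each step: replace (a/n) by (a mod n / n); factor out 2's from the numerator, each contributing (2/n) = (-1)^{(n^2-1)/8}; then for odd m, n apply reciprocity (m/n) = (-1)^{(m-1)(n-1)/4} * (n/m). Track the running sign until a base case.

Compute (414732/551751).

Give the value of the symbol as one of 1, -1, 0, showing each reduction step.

factor out 2^2: 414732 = 2^2·103683; with 551751 mod 8 = 7, (2/551751) = +1; sign now +1; continue with (103683/551751)
flip (103683/551751) -> (551751/103683): both odd, 103683 mod 4 = 3, 551751 mod 4 = 3, so the flip contributes -1; sign now -1
(551751/103683): 551751 mod 103683 = 33336, so (551751/103683) = (33336/103683)
factor out 2^3: 33336 = 2^3·4167; with 103683 mod 8 = 3, (2/103683) = -1; sign now +1; continue with (4167/103683)
flip (4167/103683) -> (103683/4167): both odd, 4167 mod 4 = 3, 103683 mod 4 = 3, so the flip contributes -1; sign now -1
(103683/4167): 103683 mod 4167 = 3675, so (103683/4167) = (3675/4167)
flip (3675/4167) -> (4167/3675): both odd, 3675 mod 4 = 3, 4167 mod 4 = 3, so the flip contributes -1; sign now +1
(4167/3675): 4167 mod 3675 = 492, so (4167/3675) = (492/3675)
factor out 2^2: 492 = 2^2·123; with 3675 mod 8 = 3, (2/3675) = -1; sign now +1; continue with (123/3675)
flip (123/3675) -> (3675/123): both odd, 123 mod 4 = 3, 3675 mod 4 = 3, so the flip contributes -1; sign now -1
(3675/123): 3675 mod 123 = 108, so (3675/123) = (108/123)
factor out 2^2: 108 = 2^2·27; with 123 mod 8 = 3, (2/123) = -1; sign now -1; continue with (27/123)
flip (27/123) -> (123/27): both odd, 27 mod 4 = 3, 123 mod 4 = 3, so the flip contributes -1; sign now +1
(123/27): 123 mod 27 = 15, so (123/27) = (15/27)
flip (15/27) -> (27/15): both odd, 15 mod 4 = 3, 27 mod 4 = 3, so the flip contributes -1; sign now -1
(27/15): 27 mod 15 = 12, so (27/15) = (12/15)
factor out 2^2: 12 = 2^2·3; with 15 mod 8 = 7, (2/15) = +1; sign now -1; continue with (3/15)
flip (3/15) -> (15/3): both odd, 3 mod 4 = 3, 15 mod 4 = 3, so the flip contributes -1; sign now +1
(15/3): 15 mod 3 = 0, so (15/3) = (0/3)
reached (0/3); gcd(a, n) > 1, so (0/3) = 0 and the symbol is 0

0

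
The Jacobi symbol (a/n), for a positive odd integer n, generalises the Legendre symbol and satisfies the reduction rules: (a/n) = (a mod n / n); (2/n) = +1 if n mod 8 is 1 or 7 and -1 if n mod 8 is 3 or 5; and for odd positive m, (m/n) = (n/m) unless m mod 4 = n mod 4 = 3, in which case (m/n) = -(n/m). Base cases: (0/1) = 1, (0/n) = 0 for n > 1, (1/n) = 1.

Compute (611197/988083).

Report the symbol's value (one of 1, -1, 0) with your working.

flip (611197/988083) -> (988083/611197): both odd, 611197 mod 4 = 1, 988083 mod 4 = 3, so the flip contributes +1; sign now +1
(988083/611197): 988083 mod 611197 = 376886, so (988083/611197) = (376886/611197)
factor out 2^1: 376886 = 2^1·188443; with 611197 mod 8 = 5, (2/611197) = -1; sign now -1; continue with (188443/611197)
flip (188443/611197) -> (611197/188443): both odd, 188443 mod 4 = 3, 611197 mod 4 = 1, so the flip contributes +1; sign now -1
(611197/188443): 611197 mod 188443 = 45868, so (611197/188443) = (45868/188443)
factor out 2^2: 45868 = 2^2·11467; with 188443 mod 8 = 3, (2/188443) = -1; sign now -1; continue with (11467/188443)
flip (11467/188443) -> (188443/11467): both odd, 11467 mod 4 = 3, 188443 mod 4 = 3, so the flip contributes -1; sign now +1
(188443/11467): 188443 mod 11467 = 4971, so (188443/11467) = (4971/11467)
flip (4971/11467) -> (11467/4971): both odd, 4971 mod 4 = 3, 11467 mod 4 = 3, so the flip contributes -1; sign now -1
(11467/4971): 11467 mod 4971 = 1525, so (11467/4971) = (1525/4971)
flip (1525/4971) -> (4971/1525): both odd, 1525 mod 4 = 1, 4971 mod 4 = 3, so the flip contributes +1; sign now -1
(4971/1525): 4971 mod 1525 = 396, so (4971/1525) = (396/1525)
factor out 2^2: 396 = 2^2·99; with 1525 mod 8 = 5, (2/1525) = -1; sign now -1; continue with (99/1525)
flip (99/1525) -> (1525/99): both odd, 99 mod 4 = 3, 1525 mod 4 = 1, so the flip contributes +1; sign now -1
(1525/99): 1525 mod 99 = 40, so (1525/99) = (40/99)
factor out 2^3: 40 = 2^3·5; with 99 mod 8 = 3, (2/99) = -1; sign now +1; continue with (5/99)
flip (5/99) -> (99/5): both odd, 5 mod 4 = 1, 99 mod 4 = 3, so the flip contributes +1; sign now +1
(99/5): 99 mod 5 = 4, so (99/5) = (4/5)
factor out 2^2: 4 = 2^2·1; with 5 mod 8 = 5, (2/5) = -1; sign now +1; continue with (1/5)
reached (1/5) = 1, so the symbol is +1

1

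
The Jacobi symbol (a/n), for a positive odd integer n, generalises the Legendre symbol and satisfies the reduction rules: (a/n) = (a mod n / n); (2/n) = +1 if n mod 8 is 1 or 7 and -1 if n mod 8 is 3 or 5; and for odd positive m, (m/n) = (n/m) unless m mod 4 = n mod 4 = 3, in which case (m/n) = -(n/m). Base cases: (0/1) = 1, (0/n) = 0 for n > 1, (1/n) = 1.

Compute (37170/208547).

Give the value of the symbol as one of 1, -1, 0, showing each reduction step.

-1

factor out 2^1: 37170 = 2^1·18585; with 208547 mod 8 = 3, (2/208547) = -1; sign now -1; continue with (18585/208547)
flip (18585/208547) -> (208547/18585): both odd, 18585 mod 4 = 1, 208547 mod 4 = 3, so the flip contributes +1; sign now -1
(208547/18585): 208547 mod 18585 = 4112, so (208547/18585) = (4112/18585)
factor out 2^4: 4112 = 2^4·257; with 18585 mod 8 = 1, (2/18585) = +1; sign now -1; continue with (257/18585)
flip (257/18585) -> (18585/257): both odd, 257 mod 4 = 1, 18585 mod 4 = 1, so the flip contributes +1; sign now -1
(18585/257): 18585 mod 257 = 81, so (18585/257) = (81/257)
flip (81/257) -> (257/81): both odd, 81 mod 4 = 1, 257 mod 4 = 1, so the flip contributes +1; sign now -1
(257/81): 257 mod 81 = 14, so (257/81) = (14/81)
factor out 2^1: 14 = 2^1·7; with 81 mod 8 = 1, (2/81) = +1; sign now -1; continue with (7/81)
flip (7/81) -> (81/7): both odd, 7 mod 4 = 3, 81 mod 4 = 1, so the flip contributes +1; sign now -1
(81/7): 81 mod 7 = 4, so (81/7) = (4/7)
factor out 2^2: 4 = 2^2·1; with 7 mod 8 = 7, (2/7) = +1; sign now -1; continue with (1/7)
reached (1/7) = 1, so the symbol is -1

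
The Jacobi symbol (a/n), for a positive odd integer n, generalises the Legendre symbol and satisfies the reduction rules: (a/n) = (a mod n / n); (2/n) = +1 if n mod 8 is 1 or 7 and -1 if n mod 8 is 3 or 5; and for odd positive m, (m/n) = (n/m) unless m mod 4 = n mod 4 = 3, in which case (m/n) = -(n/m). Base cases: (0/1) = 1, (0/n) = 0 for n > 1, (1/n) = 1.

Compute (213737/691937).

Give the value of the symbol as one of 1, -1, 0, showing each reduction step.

-1

flip (213737/691937) -> (691937/213737): both odd, 213737 mod 4 = 1, 691937 mod 4 = 1, so the flip contributes +1; sign now +1
(691937/213737): 691937 mod 213737 = 50726, so (691937/213737) = (50726/213737)
factor out 2^1: 50726 = 2^1·25363; with 213737 mod 8 = 1, (2/213737) = +1; sign now +1; continue with (25363/213737)
flip (25363/213737) -> (213737/25363): both odd, 25363 mod 4 = 3, 213737 mod 4 = 1, so the flip contributes +1; sign now +1
(213737/25363): 213737 mod 25363 = 10833, so (213737/25363) = (10833/25363)
flip (10833/25363) -> (25363/10833): both odd, 10833 mod 4 = 1, 25363 mod 4 = 3, so the flip contributes +1; sign now +1
(25363/10833): 25363 mod 10833 = 3697, so (25363/10833) = (3697/10833)
flip (3697/10833) -> (10833/3697): both odd, 3697 mod 4 = 1, 10833 mod 4 = 1, so the flip contributes +1; sign now +1
(10833/3697): 10833 mod 3697 = 3439, so (10833/3697) = (3439/3697)
flip (3439/3697) -> (3697/3439): both odd, 3439 mod 4 = 3, 3697 mod 4 = 1, so the flip contributes +1; sign now +1
(3697/3439): 3697 mod 3439 = 258, so (3697/3439) = (258/3439)
factor out 2^1: 258 = 2^1·129; with 3439 mod 8 = 7, (2/3439) = +1; sign now +1; continue with (129/3439)
flip (129/3439) -> (3439/129): both odd, 129 mod 4 = 1, 3439 mod 4 = 3, so the flip contributes +1; sign now +1
(3439/129): 3439 mod 129 = 85, so (3439/129) = (85/129)
flip (85/129) -> (129/85): both odd, 85 mod 4 = 1, 129 mod 4 = 1, so the flip contributes +1; sign now +1
(129/85): 129 mod 85 = 44, so (129/85) = (44/85)
factor out 2^2: 44 = 2^2·11; with 85 mod 8 = 5, (2/85) = -1; sign now +1; continue with (11/85)
flip (11/85) -> (85/11): both odd, 11 mod 4 = 3, 85 mod 4 = 1, so the flip contributes +1; sign now +1
(85/11): 85 mod 11 = 8, so (85/11) = (8/11)
factor out 2^3: 8 = 2^3·1; with 11 mod 8 = 3, (2/11) = -1; sign now -1; continue with (1/11)
reached (1/11) = 1, so the symbol is -1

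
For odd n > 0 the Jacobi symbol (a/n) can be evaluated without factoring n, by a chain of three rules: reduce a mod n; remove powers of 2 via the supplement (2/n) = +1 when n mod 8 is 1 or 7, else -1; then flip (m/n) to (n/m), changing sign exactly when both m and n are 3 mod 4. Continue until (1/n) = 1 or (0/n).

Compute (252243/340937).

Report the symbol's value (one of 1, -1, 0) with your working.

1

reciprocity: (252243/340937) = +1·(340937/252243) since 252243 mod 4 = 3, 340937 mod 4 = 1; sign now +1
(340937/252243) = (88694/252243)   [reduce mod 252243]
88694 = 2^1·44347; (2/252243) = -1 since 252243 mod 8 = 3, so (88694/252243) = (-1)^1·(44347/252243); sign now -1
reciprocity: (44347/252243) = -1·(252243/44347) since 44347 mod 4 = 3, 252243 mod 4 = 3; sign now +1
(252243/44347) = (30508/44347)   [reduce mod 44347]
30508 = 2^2·7627; (2/44347) = -1 since 44347 mod 8 = 3, so (30508/44347) = (-1)^2·(7627/44347); sign now +1
reciprocity: (7627/44347) = -1·(44347/7627) since 7627 mod 4 = 3, 44347 mod 4 = 3; sign now -1
(44347/7627) = (6212/7627)   [reduce mod 7627]
6212 = 2^2·1553; (2/7627) = -1 since 7627 mod 8 = 3, so (6212/7627) = (-1)^2·(1553/7627); sign now -1
reciprocity: (1553/7627) = +1·(7627/1553) since 1553 mod 4 = 1, 7627 mod 4 = 3; sign now -1
(7627/1553) = (1415/1553)   [reduce mod 1553]
reciprocity: (1415/1553) = +1·(1553/1415) since 1415 mod 4 = 3, 1553 mod 4 = 1; sign now -1
(1553/1415) = (138/1415)   [reduce mod 1415]
138 = 2^1·69; (2/1415) = +1 since 1415 mod 8 = 7, so (138/1415) = (+1)^1·(69/1415); sign now -1
reciprocity: (69/1415) = +1·(1415/69) since 69 mod 4 = 1, 1415 mod 4 = 3; sign now -1
(1415/69) = (35/69)   [reduce mod 69]
reciprocity: (35/69) = +1·(69/35) since 35 mod 4 = 3, 69 mod 4 = 1; sign now -1
(69/35) = (34/35)   [reduce mod 35]
34 = 2^1·17; (2/35) = -1 since 35 mod 8 = 3, so (34/35) = (-1)^1·(17/35); sign now +1
reciprocity: (17/35) = +1·(35/17) since 17 mod 4 = 1, 35 mod 4 = 3; sign now +1
(35/17) = (1/17)   [reduce mod 17]
(1/17) = 1; final value = sign = +1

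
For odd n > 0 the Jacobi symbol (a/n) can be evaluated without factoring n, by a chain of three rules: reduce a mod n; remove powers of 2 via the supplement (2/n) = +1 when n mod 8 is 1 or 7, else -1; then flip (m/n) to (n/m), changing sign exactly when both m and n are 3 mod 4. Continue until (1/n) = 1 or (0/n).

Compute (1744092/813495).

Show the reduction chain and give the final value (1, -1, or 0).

(1744092/813495): 1744092 mod 813495 = 117102, so (1744092/813495) = (117102/813495)
factor out 2^1: 117102 = 2^1·58551; with 813495 mod 8 = 7, (2/813495) = +1; sign now +1; continue with (58551/813495)
flip (58551/813495) -> (813495/58551): both odd, 58551 mod 4 = 3, 813495 mod 4 = 3, so the flip contributes -1; sign now -1
(813495/58551): 813495 mod 58551 = 52332, so (813495/58551) = (52332/58551)
factor out 2^2: 52332 = 2^2·13083; with 58551 mod 8 = 7, (2/58551) = +1; sign now -1; continue with (13083/58551)
flip (13083/58551) -> (58551/13083): both odd, 13083 mod 4 = 3, 58551 mod 4 = 3, so the flip contributes -1; sign now +1
(58551/13083): 58551 mod 13083 = 6219, so (58551/13083) = (6219/13083)
flip (6219/13083) -> (13083/6219): both odd, 6219 mod 4 = 3, 13083 mod 4 = 3, so the flip contributes -1; sign now -1
(13083/6219): 13083 mod 6219 = 645, so (13083/6219) = (645/6219)
flip (645/6219) -> (6219/645): both odd, 645 mod 4 = 1, 6219 mod 4 = 3, so the flip contributes +1; sign now -1
(6219/645): 6219 mod 645 = 414, so (6219/645) = (414/645)
factor out 2^1: 414 = 2^1·207; with 645 mod 8 = 5, (2/645) = -1; sign now +1; continue with (207/645)
flip (207/645) -> (645/207): both odd, 207 mod 4 = 3, 645 mod 4 = 1, so the flip contributes +1; sign now +1
(645/207): 645 mod 207 = 24, so (645/207) = (24/207)
factor out 2^3: 24 = 2^3·3; with 207 mod 8 = 7, (2/207) = +1; sign now +1; continue with (3/207)
flip (3/207) -> (207/3): both odd, 3 mod 4 = 3, 207 mod 4 = 3, so the flip contributes -1; sign now -1
(207/3): 207 mod 3 = 0, so (207/3) = (0/3)
reached (0/3); gcd(a, n) > 1, so (0/3) = 0 and the symbol is 0

0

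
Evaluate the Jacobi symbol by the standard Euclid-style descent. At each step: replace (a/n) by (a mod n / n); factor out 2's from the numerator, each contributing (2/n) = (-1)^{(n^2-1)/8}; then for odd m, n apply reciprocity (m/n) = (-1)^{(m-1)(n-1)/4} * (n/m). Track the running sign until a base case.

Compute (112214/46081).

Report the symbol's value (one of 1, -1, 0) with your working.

1

(112214/46081): 112214 mod 46081 = 20052, so (112214/46081) = (20052/46081)
factor out 2^2: 20052 = 2^2·5013; with 46081 mod 8 = 1, (2/46081) = +1; sign now +1; continue with (5013/46081)
flip (5013/46081) -> (46081/5013): both odd, 5013 mod 4 = 1, 46081 mod 4 = 1, so the flip contributes +1; sign now +1
(46081/5013): 46081 mod 5013 = 964, so (46081/5013) = (964/5013)
factor out 2^2: 964 = 2^2·241; with 5013 mod 8 = 5, (2/5013) = -1; sign now +1; continue with (241/5013)
flip (241/5013) -> (5013/241): both odd, 241 mod 4 = 1, 5013 mod 4 = 1, so the flip contributes +1; sign now +1
(5013/241): 5013 mod 241 = 193, so (5013/241) = (193/241)
flip (193/241) -> (241/193): both odd, 193 mod 4 = 1, 241 mod 4 = 1, so the flip contributes +1; sign now +1
(241/193): 241 mod 193 = 48, so (241/193) = (48/193)
factor out 2^4: 48 = 2^4·3; with 193 mod 8 = 1, (2/193) = +1; sign now +1; continue with (3/193)
flip (3/193) -> (193/3): both odd, 3 mod 4 = 3, 193 mod 4 = 1, so the flip contributes +1; sign now +1
(193/3): 193 mod 3 = 1, so (193/3) = (1/3)
reached (1/3) = 1, so the symbol is +1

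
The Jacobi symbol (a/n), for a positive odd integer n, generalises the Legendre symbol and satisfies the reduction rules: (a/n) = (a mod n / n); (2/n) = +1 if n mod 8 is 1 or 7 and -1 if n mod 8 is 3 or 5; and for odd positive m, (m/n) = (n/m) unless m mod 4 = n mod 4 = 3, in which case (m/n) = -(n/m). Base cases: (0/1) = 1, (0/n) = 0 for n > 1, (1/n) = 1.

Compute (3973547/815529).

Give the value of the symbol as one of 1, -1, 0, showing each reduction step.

(3973547/815529): 3973547 mod 815529 = 711431, so (3973547/815529) = (711431/815529)
flip (711431/815529) -> (815529/711431): both odd, 711431 mod 4 = 3, 815529 mod 4 = 1, so the flip contributes +1; sign now +1
(815529/711431): 815529 mod 711431 = 104098, so (815529/711431) = (104098/711431)
factor out 2^1: 104098 = 2^1·52049; with 711431 mod 8 = 7, (2/711431) = +1; sign now +1; continue with (52049/711431)
flip (52049/711431) -> (711431/52049): both odd, 52049 mod 4 = 1, 711431 mod 4 = 3, so the flip contributes +1; sign now +1
(711431/52049): 711431 mod 52049 = 34794, so (711431/52049) = (34794/52049)
factor out 2^1: 34794 = 2^1·17397; with 52049 mod 8 = 1, (2/52049) = +1; sign now +1; continue with (17397/52049)
flip (17397/52049) -> (52049/17397): both odd, 17397 mod 4 = 1, 52049 mod 4 = 1, so the flip contributes +1; sign now +1
(52049/17397): 52049 mod 17397 = 17255, so (52049/17397) = (17255/17397)
flip (17255/17397) -> (17397/17255): both odd, 17255 mod 4 = 3, 17397 mod 4 = 1, so the flip contributes +1; sign now +1
(17397/17255): 17397 mod 17255 = 142, so (17397/17255) = (142/17255)
factor out 2^1: 142 = 2^1·71; with 17255 mod 8 = 7, (2/17255) = +1; sign now +1; continue with (71/17255)
flip (71/17255) -> (17255/71): both odd, 71 mod 4 = 3, 17255 mod 4 = 3, so the flip contributes -1; sign now -1
(17255/71): 17255 mod 71 = 2, so (17255/71) = (2/71)
factor out 2^1: 2 = 2^1·1; with 71 mod 8 = 7, (2/71) = +1; sign now -1; continue with (1/71)
reached (1/71) = 1, so the symbol is -1

-1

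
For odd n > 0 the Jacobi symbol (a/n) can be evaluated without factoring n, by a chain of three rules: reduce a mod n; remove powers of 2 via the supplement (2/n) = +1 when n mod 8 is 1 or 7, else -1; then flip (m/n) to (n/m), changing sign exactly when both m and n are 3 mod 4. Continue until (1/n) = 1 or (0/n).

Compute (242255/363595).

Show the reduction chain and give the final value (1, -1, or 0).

0

reciprocity: (242255/363595) = -1·(363595/242255) since 242255 mod 4 = 3, 363595 mod 4 = 3; sign now -1
(363595/242255) = (121340/242255)   [reduce mod 242255]
121340 = 2^2·30335; (2/242255) = +1 since 242255 mod 8 = 7, so (121340/242255) = (+1)^2·(30335/242255); sign now -1
reciprocity: (30335/242255) = -1·(242255/30335) since 30335 mod 4 = 3, 242255 mod 4 = 3; sign now +1
(242255/30335) = (29910/30335)   [reduce mod 30335]
29910 = 2^1·14955; (2/30335) = +1 since 30335 mod 8 = 7, so (29910/30335) = (+1)^1·(14955/30335); sign now +1
reciprocity: (14955/30335) = -1·(30335/14955) since 14955 mod 4 = 3, 30335 mod 4 = 3; sign now -1
(30335/14955) = (425/14955)   [reduce mod 14955]
reciprocity: (425/14955) = +1·(14955/425) since 425 mod 4 = 1, 14955 mod 4 = 3; sign now -1
(14955/425) = (80/425)   [reduce mod 425]
80 = 2^4·5; (2/425) = +1 since 425 mod 8 = 1, so (80/425) = (+1)^4·(5/425); sign now -1
reciprocity: (5/425) = +1·(425/5) since 5 mod 4 = 1, 425 mod 4 = 1; sign now -1
(425/5) = (0/5)   [reduce mod 5]
(0/5) = 0   [gcd(a, n) > 1]; final value = 0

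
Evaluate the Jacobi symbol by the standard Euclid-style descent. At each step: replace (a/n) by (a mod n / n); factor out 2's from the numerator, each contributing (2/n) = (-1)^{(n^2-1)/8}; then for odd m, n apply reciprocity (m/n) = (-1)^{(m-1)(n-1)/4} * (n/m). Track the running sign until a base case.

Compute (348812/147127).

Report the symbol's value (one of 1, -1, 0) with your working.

(348812/147127): 348812 mod 147127 = 54558, so (348812/147127) = (54558/147127)
factor out 2^1: 54558 = 2^1·27279; with 147127 mod 8 = 7, (2/147127) = +1; sign now +1; continue with (27279/147127)
flip (27279/147127) -> (147127/27279): both odd, 27279 mod 4 = 3, 147127 mod 4 = 3, so the flip contributes -1; sign now -1
(147127/27279): 147127 mod 27279 = 10732, so (147127/27279) = (10732/27279)
factor out 2^2: 10732 = 2^2·2683; with 27279 mod 8 = 7, (2/27279) = +1; sign now -1; continue with (2683/27279)
flip (2683/27279) -> (27279/2683): both odd, 2683 mod 4 = 3, 27279 mod 4 = 3, so the flip contributes -1; sign now +1
(27279/2683): 27279 mod 2683 = 449, so (27279/2683) = (449/2683)
flip (449/2683) -> (2683/449): both odd, 449 mod 4 = 1, 2683 mod 4 = 3, so the flip contributes +1; sign now +1
(2683/449): 2683 mod 449 = 438, so (2683/449) = (438/449)
factor out 2^1: 438 = 2^1·219; with 449 mod 8 = 1, (2/449) = +1; sign now +1; continue with (219/449)
flip (219/449) -> (449/219): both odd, 219 mod 4 = 3, 449 mod 4 = 1, so the flip contributes +1; sign now +1
(449/219): 449 mod 219 = 11, so (449/219) = (11/219)
flip (11/219) -> (219/11): both odd, 11 mod 4 = 3, 219 mod 4 = 3, so the flip contributes -1; sign now -1
(219/11): 219 mod 11 = 10, so (219/11) = (10/11)
factor out 2^1: 10 = 2^1·5; with 11 mod 8 = 3, (2/11) = -1; sign now +1; continue with (5/11)
flip (5/11) -> (11/5): both odd, 5 mod 4 = 1, 11 mod 4 = 3, so the flip contributes +1; sign now +1
(11/5): 11 mod 5 = 1, so (11/5) = (1/5)
reached (1/5) = 1, so the symbol is +1

1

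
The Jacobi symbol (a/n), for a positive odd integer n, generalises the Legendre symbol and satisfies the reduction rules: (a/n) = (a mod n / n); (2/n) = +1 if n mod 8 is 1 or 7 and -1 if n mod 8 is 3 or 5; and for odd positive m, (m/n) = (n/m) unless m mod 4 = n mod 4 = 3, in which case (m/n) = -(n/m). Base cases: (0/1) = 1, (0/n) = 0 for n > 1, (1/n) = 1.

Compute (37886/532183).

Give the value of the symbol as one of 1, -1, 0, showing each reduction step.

37886 = 2^1·18943; (2/532183) = +1 since 532183 mod 8 = 7, so (37886/532183) = (+1)^1·(18943/532183); sign now +1
reciprocity: (18943/532183) = -1·(532183/18943) since 18943 mod 4 = 3, 532183 mod 4 = 3; sign now -1
(532183/18943) = (1779/18943)   [reduce mod 18943]
reciprocity: (1779/18943) = -1·(18943/1779) since 1779 mod 4 = 3, 18943 mod 4 = 3; sign now +1
(18943/1779) = (1153/1779)   [reduce mod 1779]
reciprocity: (1153/1779) = +1·(1779/1153) since 1153 mod 4 = 1, 1779 mod 4 = 3; sign now +1
(1779/1153) = (626/1153)   [reduce mod 1153]
626 = 2^1·313; (2/1153) = +1 since 1153 mod 8 = 1, so (626/1153) = (+1)^1·(313/1153); sign now +1
reciprocity: (313/1153) = +1·(1153/313) since 313 mod 4 = 1, 1153 mod 4 = 1; sign now +1
(1153/313) = (214/313)   [reduce mod 313]
214 = 2^1·107; (2/313) = +1 since 313 mod 8 = 1, so (214/313) = (+1)^1·(107/313); sign now +1
reciprocity: (107/313) = +1·(313/107) since 107 mod 4 = 3, 313 mod 4 = 1; sign now +1
(313/107) = (99/107)   [reduce mod 107]
reciprocity: (99/107) = -1·(107/99) since 99 mod 4 = 3, 107 mod 4 = 3; sign now -1
(107/99) = (8/99)   [reduce mod 99]
8 = 2^3·1; (2/99) = -1 since 99 mod 8 = 3, so (8/99) = (-1)^3·(1/99); sign now +1
(1/99) = 1; final value = sign = +1

1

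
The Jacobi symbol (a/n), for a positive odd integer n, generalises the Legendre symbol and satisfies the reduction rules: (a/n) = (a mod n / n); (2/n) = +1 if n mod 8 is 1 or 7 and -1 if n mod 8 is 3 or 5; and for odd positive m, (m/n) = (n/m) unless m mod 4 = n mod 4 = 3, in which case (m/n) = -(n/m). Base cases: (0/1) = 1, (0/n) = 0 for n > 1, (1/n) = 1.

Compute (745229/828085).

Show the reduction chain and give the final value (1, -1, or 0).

1

flip (745229/828085) -> (828085/745229): both odd, 745229 mod 4 = 1, 828085 mod 4 = 1, so the flip contributes +1; sign now +1
(828085/745229): 828085 mod 745229 = 82856, so (828085/745229) = (82856/745229)
factor out 2^3: 82856 = 2^3·10357; with 745229 mod 8 = 5, (2/745229) = -1; sign now -1; continue with (10357/745229)
flip (10357/745229) -> (745229/10357): both odd, 10357 mod 4 = 1, 745229 mod 4 = 1, so the flip contributes +1; sign now -1
(745229/10357): 745229 mod 10357 = 9882, so (745229/10357) = (9882/10357)
factor out 2^1: 9882 = 2^1·4941; with 10357 mod 8 = 5, (2/10357) = -1; sign now +1; continue with (4941/10357)
flip (4941/10357) -> (10357/4941): both odd, 4941 mod 4 = 1, 10357 mod 4 = 1, so the flip contributes +1; sign now +1
(10357/4941): 10357 mod 4941 = 475, so (10357/4941) = (475/4941)
flip (475/4941) -> (4941/475): both odd, 475 mod 4 = 3, 4941 mod 4 = 1, so the flip contributes +1; sign now +1
(4941/475): 4941 mod 475 = 191, so (4941/475) = (191/475)
flip (191/475) -> (475/191): both odd, 191 mod 4 = 3, 475 mod 4 = 3, so the flip contributes -1; sign now -1
(475/191): 475 mod 191 = 93, so (475/191) = (93/191)
flip (93/191) -> (191/93): both odd, 93 mod 4 = 1, 191 mod 4 = 3, so the flip contributes +1; sign now -1
(191/93): 191 mod 93 = 5, so (191/93) = (5/93)
flip (5/93) -> (93/5): both odd, 5 mod 4 = 1, 93 mod 4 = 1, so the flip contributes +1; sign now -1
(93/5): 93 mod 5 = 3, so (93/5) = (3/5)
flip (3/5) -> (5/3): both odd, 3 mod 4 = 3, 5 mod 4 = 1, so the flip contributes +1; sign now -1
(5/3): 5 mod 3 = 2, so (5/3) = (2/3)
factor out 2^1: 2 = 2^1·1; with 3 mod 8 = 3, (2/3) = -1; sign now +1; continue with (1/3)
reached (1/3) = 1, so the symbol is +1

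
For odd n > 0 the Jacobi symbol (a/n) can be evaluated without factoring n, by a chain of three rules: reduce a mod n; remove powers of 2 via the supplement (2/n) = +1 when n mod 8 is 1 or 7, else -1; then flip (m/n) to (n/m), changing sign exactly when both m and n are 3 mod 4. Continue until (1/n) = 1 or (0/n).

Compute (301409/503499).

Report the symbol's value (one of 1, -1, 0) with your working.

-1

reciprocity: (301409/503499) = +1·(503499/301409) since 301409 mod 4 = 1, 503499 mod 4 = 3; sign now +1
(503499/301409) = (202090/301409)   [reduce mod 301409]
202090 = 2^1·101045; (2/301409) = +1 since 301409 mod 8 = 1, so (202090/301409) = (+1)^1·(101045/301409); sign now +1
reciprocity: (101045/301409) = +1·(301409/101045) since 101045 mod 4 = 1, 301409 mod 4 = 1; sign now +1
(301409/101045) = (99319/101045)   [reduce mod 101045]
reciprocity: (99319/101045) = +1·(101045/99319) since 99319 mod 4 = 3, 101045 mod 4 = 1; sign now +1
(101045/99319) = (1726/99319)   [reduce mod 99319]
1726 = 2^1·863; (2/99319) = +1 since 99319 mod 8 = 7, so (1726/99319) = (+1)^1·(863/99319); sign now +1
reciprocity: (863/99319) = -1·(99319/863) since 863 mod 4 = 3, 99319 mod 4 = 3; sign now -1
(99319/863) = (74/863)   [reduce mod 863]
74 = 2^1·37; (2/863) = +1 since 863 mod 8 = 7, so (74/863) = (+1)^1·(37/863); sign now -1
reciprocity: (37/863) = +1·(863/37) since 37 mod 4 = 1, 863 mod 4 = 3; sign now -1
(863/37) = (12/37)   [reduce mod 37]
12 = 2^2·3; (2/37) = -1 since 37 mod 8 = 5, so (12/37) = (-1)^2·(3/37); sign now -1
reciprocity: (3/37) = +1·(37/3) since 3 mod 4 = 3, 37 mod 4 = 1; sign now -1
(37/3) = (1/3)   [reduce mod 3]
(1/3) = 1; final value = sign = -1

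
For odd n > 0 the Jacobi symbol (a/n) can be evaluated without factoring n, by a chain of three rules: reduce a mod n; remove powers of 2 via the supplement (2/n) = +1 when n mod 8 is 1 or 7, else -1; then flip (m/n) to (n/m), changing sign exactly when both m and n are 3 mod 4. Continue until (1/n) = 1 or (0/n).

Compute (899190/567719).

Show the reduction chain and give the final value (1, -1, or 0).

1

(899190/567719): 899190 mod 567719 = 331471, so (899190/567719) = (331471/567719)
flip (331471/567719) -> (567719/331471): both odd, 331471 mod 4 = 3, 567719 mod 4 = 3, so the flip contributes -1; sign now -1
(567719/331471): 567719 mod 331471 = 236248, so (567719/331471) = (236248/331471)
factor out 2^3: 236248 = 2^3·29531; with 331471 mod 8 = 7, (2/331471) = +1; sign now -1; continue with (29531/331471)
flip (29531/331471) -> (331471/29531): both odd, 29531 mod 4 = 3, 331471 mod 4 = 3, so the flip contributes -1; sign now +1
(331471/29531): 331471 mod 29531 = 6630, so (331471/29531) = (6630/29531)
factor out 2^1: 6630 = 2^1·3315; with 29531 mod 8 = 3, (2/29531) = -1; sign now -1; continue with (3315/29531)
flip (3315/29531) -> (29531/3315): both odd, 3315 mod 4 = 3, 29531 mod 4 = 3, so the flip contributes -1; sign now +1
(29531/3315): 29531 mod 3315 = 3011, so (29531/3315) = (3011/3315)
flip (3011/3315) -> (3315/3011): both odd, 3011 mod 4 = 3, 3315 mod 4 = 3, so the flip contributes -1; sign now -1
(3315/3011): 3315 mod 3011 = 304, so (3315/3011) = (304/3011)
factor out 2^4: 304 = 2^4·19; with 3011 mod 8 = 3, (2/3011) = -1; sign now -1; continue with (19/3011)
flip (19/3011) -> (3011/19): both odd, 19 mod 4 = 3, 3011 mod 4 = 3, so the flip contributes -1; sign now +1
(3011/19): 3011 mod 19 = 9, so (3011/19) = (9/19)
flip (9/19) -> (19/9): both odd, 9 mod 4 = 1, 19 mod 4 = 3, so the flip contributes +1; sign now +1
(19/9): 19 mod 9 = 1, so (19/9) = (1/9)
reached (1/9) = 1, so the symbol is +1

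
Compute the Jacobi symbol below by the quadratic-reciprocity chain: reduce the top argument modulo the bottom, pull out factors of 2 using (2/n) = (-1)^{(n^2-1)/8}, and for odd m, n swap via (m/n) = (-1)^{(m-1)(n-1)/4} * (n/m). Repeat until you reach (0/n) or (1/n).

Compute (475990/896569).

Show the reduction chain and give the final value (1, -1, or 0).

475990 = 2^1·237995; (2/896569) = +1 since 896569 mod 8 = 1, so (475990/896569) = (+1)^1·(237995/896569); sign now +1
reciprocity: (237995/896569) = +1·(896569/237995) since 237995 mod 4 = 3, 896569 mod 4 = 1; sign now +1
(896569/237995) = (182584/237995)   [reduce mod 237995]
182584 = 2^3·22823; (2/237995) = -1 since 237995 mod 8 = 3, so (182584/237995) = (-1)^3·(22823/237995); sign now -1
reciprocity: (22823/237995) = -1·(237995/22823) since 22823 mod 4 = 3, 237995 mod 4 = 3; sign now +1
(237995/22823) = (9765/22823)   [reduce mod 22823]
reciprocity: (9765/22823) = +1·(22823/9765) since 9765 mod 4 = 1, 22823 mod 4 = 3; sign now +1
(22823/9765) = (3293/9765)   [reduce mod 9765]
reciprocity: (3293/9765) = +1·(9765/3293) since 3293 mod 4 = 1, 9765 mod 4 = 1; sign now +1
(9765/3293) = (3179/3293)   [reduce mod 3293]
reciprocity: (3179/3293) = +1·(3293/3179) since 3179 mod 4 = 3, 3293 mod 4 = 1; sign now +1
(3293/3179) = (114/3179)   [reduce mod 3179]
114 = 2^1·57; (2/3179) = -1 since 3179 mod 8 = 3, so (114/3179) = (-1)^1·(57/3179); sign now -1
reciprocity: (57/3179) = +1·(3179/57) since 57 mod 4 = 1, 3179 mod 4 = 3; sign now -1
(3179/57) = (44/57)   [reduce mod 57]
44 = 2^2·11; (2/57) = +1 since 57 mod 8 = 1, so (44/57) = (+1)^2·(11/57); sign now -1
reciprocity: (11/57) = +1·(57/11) since 11 mod 4 = 3, 57 mod 4 = 1; sign now -1
(57/11) = (2/11)   [reduce mod 11]
2 = 2^1·1; (2/11) = -1 since 11 mod 8 = 3, so (2/11) = (-1)^1·(1/11); sign now +1
(1/11) = 1; final value = sign = +1

1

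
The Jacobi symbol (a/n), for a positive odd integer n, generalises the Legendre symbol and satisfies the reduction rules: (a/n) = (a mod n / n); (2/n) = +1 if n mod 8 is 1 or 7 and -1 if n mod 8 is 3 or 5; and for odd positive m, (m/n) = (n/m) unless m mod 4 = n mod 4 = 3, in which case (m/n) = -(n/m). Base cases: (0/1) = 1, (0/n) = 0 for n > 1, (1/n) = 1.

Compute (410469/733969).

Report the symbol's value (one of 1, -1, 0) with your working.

flip (410469/733969) -> (733969/410469): both odd, 410469 mod 4 = 1, 733969 mod 4 = 1, so the flip contributes +1; sign now +1
(733969/410469): 733969 mod 410469 = 323500, so (733969/410469) = (323500/410469)
factor out 2^2: 323500 = 2^2·80875; with 410469 mod 8 = 5, (2/410469) = -1; sign now +1; continue with (80875/410469)
flip (80875/410469) -> (410469/80875): both odd, 80875 mod 4 = 3, 410469 mod 4 = 1, so the flip contributes +1; sign now +1
(410469/80875): 410469 mod 80875 = 6094, so (410469/80875) = (6094/80875)
factor out 2^1: 6094 = 2^1·3047; with 80875 mod 8 = 3, (2/80875) = -1; sign now -1; continue with (3047/80875)
flip (3047/80875) -> (80875/3047): both odd, 3047 mod 4 = 3, 80875 mod 4 = 3, so the flip contributes -1; sign now +1
(80875/3047): 80875 mod 3047 = 1653, so (80875/3047) = (1653/3047)
flip (1653/3047) -> (3047/1653): both odd, 1653 mod 4 = 1, 3047 mod 4 = 3, so the flip contributes +1; sign now +1
(3047/1653): 3047 mod 1653 = 1394, so (3047/1653) = (1394/1653)
factor out 2^1: 1394 = 2^1·697; with 1653 mod 8 = 5, (2/1653) = -1; sign now -1; continue with (697/1653)
flip (697/1653) -> (1653/697): both odd, 697 mod 4 = 1, 1653 mod 4 = 1, so the flip contributes +1; sign now -1
(1653/697): 1653 mod 697 = 259, so (1653/697) = (259/697)
flip (259/697) -> (697/259): both odd, 259 mod 4 = 3, 697 mod 4 = 1, so the flip contributes +1; sign now -1
(697/259): 697 mod 259 = 179, so (697/259) = (179/259)
flip (179/259) -> (259/179): both odd, 179 mod 4 = 3, 259 mod 4 = 3, so the flip contributes -1; sign now +1
(259/179): 259 mod 179 = 80, so (259/179) = (80/179)
factor out 2^4: 80 = 2^4·5; with 179 mod 8 = 3, (2/179) = -1; sign now +1; continue with (5/179)
flip (5/179) -> (179/5): both odd, 5 mod 4 = 1, 179 mod 4 = 3, so the flip contributes +1; sign now +1
(179/5): 179 mod 5 = 4, so (179/5) = (4/5)
factor out 2^2: 4 = 2^2·1; with 5 mod 8 = 5, (2/5) = -1; sign now +1; continue with (1/5)
reached (1/5) = 1, so the symbol is +1

1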